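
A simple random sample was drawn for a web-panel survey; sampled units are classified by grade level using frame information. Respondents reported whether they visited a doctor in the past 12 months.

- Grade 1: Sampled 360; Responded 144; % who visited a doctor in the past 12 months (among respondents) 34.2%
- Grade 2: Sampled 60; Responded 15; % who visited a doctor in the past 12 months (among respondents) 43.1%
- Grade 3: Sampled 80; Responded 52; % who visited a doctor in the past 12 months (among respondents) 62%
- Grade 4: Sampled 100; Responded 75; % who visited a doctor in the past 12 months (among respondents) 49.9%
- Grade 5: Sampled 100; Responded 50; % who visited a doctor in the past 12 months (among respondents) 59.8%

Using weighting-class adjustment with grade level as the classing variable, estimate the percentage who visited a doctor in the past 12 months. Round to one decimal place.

Response rates by class: Grade 1 144/360 = 40%, Grade 2 15/60 = 25%, Grade 3 52/80 = 65%, Grade 4 75/100 = 75%, Grade 5 50/100 = 50%.
Each respondent's weight = sampled/responded in their class; summing within a class gives n_sampled, so:
  Grade 1: 360 × 34.2 = 12312
  Grade 2: 60 × 43.1 = 2586
  Grade 3: 80 × 62 = 4960
  Grade 4: 100 × 49.9 = 4990
  Grade 5: 100 × 59.8 = 5980
Adjusted estimate = 30,828 / 700 = 44.04 → 44.0%.

44.0%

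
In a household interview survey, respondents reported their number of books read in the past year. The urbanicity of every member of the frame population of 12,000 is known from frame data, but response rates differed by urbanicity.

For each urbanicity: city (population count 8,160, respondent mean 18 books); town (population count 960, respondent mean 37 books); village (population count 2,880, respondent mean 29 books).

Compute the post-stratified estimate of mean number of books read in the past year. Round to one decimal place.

22.2

Reweight to the known urbanicity distribution:
  city: (8,160/12,000) × 18 = 12.24
  town: (960/12,000) × 37 = 2.96
  village: (2,880/12,000) × 29 = 6.96
Post-stratified estimate = 22.16 → 22.2.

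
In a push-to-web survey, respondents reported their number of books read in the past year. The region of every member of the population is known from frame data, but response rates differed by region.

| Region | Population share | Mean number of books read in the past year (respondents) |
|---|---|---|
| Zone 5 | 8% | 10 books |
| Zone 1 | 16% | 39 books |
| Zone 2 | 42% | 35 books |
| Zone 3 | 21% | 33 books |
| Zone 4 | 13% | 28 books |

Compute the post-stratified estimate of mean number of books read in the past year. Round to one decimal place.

Weight each group's respondent value by its population share:
  Zone 5: 0.08 × 10 = 0.8
  Zone 1: 0.16 × 39 = 6.24
  Zone 2: 0.42 × 35 = 14.7
  Zone 3: 0.21 × 33 = 6.93
  Zone 4: 0.13 × 28 = 3.64
Post-stratified estimate = 32.31 → 32.3.

32.3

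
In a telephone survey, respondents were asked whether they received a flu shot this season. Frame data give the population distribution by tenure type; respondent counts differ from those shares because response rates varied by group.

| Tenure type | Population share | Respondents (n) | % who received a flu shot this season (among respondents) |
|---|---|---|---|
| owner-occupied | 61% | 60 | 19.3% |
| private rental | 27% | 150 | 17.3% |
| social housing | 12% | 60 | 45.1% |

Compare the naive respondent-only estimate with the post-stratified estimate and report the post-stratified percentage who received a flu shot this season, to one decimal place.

21.9%

Naive respondent-only estimate (weights = respondent counts):
  (60/270)×19.3 + (150/270)×17.3 + (60/270)×45.1 = 23.9222%
Post-stratifying to population shares instead:
  0.61×19.3 + 0.27×17.3 + 0.12×45.1 = 21.856%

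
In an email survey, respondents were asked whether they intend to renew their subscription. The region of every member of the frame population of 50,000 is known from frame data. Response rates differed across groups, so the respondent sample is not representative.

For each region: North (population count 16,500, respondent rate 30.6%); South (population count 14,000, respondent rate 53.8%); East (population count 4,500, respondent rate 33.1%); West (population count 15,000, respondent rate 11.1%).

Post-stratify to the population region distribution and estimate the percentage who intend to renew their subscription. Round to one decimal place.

Reweight to the known region distribution:
  North: (16,500/50,000) × 30.6 = 10.098
  South: (14,000/50,000) × 53.8 = 15.064
  East: (4,500/50,000) × 33.1 = 2.979
  West: (15,000/50,000) × 11.1 = 3.33
Post-stratified estimate = 31.471 → 31.5%.

31.5%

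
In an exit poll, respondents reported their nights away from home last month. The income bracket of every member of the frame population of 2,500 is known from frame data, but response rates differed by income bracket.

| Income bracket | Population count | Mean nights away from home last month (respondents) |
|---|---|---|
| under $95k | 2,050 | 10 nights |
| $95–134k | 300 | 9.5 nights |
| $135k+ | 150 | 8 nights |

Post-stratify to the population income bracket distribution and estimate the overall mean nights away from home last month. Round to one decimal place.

9.8

Post-stratification weights by population share, not respondent share:
  under $95k: (2,050/2,500) × 10 = 8.2
  $95–134k: (300/2,500) × 9.5 = 1.14
  $135k+: (150/2,500) × 8 = 0.48
Post-stratified estimate = 9.82 → 9.8.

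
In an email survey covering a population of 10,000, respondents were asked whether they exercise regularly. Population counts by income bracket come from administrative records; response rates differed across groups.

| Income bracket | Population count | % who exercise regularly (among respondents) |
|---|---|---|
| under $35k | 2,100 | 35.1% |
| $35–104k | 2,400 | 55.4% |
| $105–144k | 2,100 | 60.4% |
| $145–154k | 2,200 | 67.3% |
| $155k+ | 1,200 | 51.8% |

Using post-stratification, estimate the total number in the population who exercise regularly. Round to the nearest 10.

Apply each group's respondent rate to its population count:
  under $35k: 2,100 × 35.1% = 737.1
  $35–104k: 2,400 × 55.4% = 1329.6
  $105–144k: 2,100 × 60.4% = 1268.4
  $145–154k: 2,200 × 67.3% = 1480.6
  $155k+: 1,200 × 51.8% = 621.6
Estimated total = 5437.3 → 5,440.

5,440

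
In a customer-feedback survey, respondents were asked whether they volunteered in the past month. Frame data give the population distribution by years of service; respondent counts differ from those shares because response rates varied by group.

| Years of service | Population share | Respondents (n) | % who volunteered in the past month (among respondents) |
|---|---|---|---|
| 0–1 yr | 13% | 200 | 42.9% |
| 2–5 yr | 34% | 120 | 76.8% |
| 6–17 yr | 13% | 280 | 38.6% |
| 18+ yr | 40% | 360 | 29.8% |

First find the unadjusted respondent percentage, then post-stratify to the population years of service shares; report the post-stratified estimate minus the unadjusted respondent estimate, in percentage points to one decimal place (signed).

+7.7 percentage points

Naive respondent-only estimate (weights = respondent counts):
  (200/960)×42.9 + (120/960)×76.8 + (280/960)×38.6 + (360/960)×29.8 = 40.9708%
Post-stratifying to population shares instead:
  0.13×42.9 + 0.34×76.8 + 0.13×38.6 + 0.4×29.8 = 48.627%
Difference = 48.627 − 40.9708 = 7.6562 pp.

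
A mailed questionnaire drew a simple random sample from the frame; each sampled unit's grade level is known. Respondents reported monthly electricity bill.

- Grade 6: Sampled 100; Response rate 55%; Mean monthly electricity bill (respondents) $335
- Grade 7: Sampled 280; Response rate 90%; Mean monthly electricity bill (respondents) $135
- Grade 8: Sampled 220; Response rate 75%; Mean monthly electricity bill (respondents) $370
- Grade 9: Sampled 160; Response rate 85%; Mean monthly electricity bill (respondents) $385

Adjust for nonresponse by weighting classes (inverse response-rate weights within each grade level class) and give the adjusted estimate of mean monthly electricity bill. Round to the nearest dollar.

$282

With weight = n_sampled/n_responded per class, the weighted class total is n_sampled:
  Grade 6: 100 × 335 = 33,500
  Grade 7: 280 × 135 = 37,800
  Grade 8: 220 × 370 = 81,400
  Grade 9: 160 × 385 = 61,600
Adjusted estimate = 214,300 / 760 = 281.974 → $282.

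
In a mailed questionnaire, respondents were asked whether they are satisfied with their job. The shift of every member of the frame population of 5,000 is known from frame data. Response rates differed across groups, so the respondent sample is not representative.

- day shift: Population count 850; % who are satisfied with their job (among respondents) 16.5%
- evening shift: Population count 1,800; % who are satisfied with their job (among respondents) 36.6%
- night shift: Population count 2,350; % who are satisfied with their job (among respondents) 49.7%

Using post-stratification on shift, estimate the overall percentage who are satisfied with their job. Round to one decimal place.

Weight each group's respondent value by its population share:
  day shift: (850/5,000) × 16.5 = 2.805
  evening shift: (1,800/5,000) × 36.6 = 13.176
  night shift: (2,350/5,000) × 49.7 = 23.359
Post-stratified estimate = 39.34 → 39.3%.

39.3%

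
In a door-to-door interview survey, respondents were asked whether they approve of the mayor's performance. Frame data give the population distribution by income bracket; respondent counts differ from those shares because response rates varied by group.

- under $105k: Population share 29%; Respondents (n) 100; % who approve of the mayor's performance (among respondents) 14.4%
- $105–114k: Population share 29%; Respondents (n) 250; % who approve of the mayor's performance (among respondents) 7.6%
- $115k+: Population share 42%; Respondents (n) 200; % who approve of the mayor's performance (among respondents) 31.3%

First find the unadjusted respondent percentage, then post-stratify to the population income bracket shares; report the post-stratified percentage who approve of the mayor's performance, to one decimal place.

Without adjustment, the pooled respondent share is:
  (100/550)×14.4 + (250/550)×7.6 + (200/550)×31.3 = 17.4545%
Post-stratifying to population shares instead:
  0.29×14.4 + 0.29×7.6 + 0.42×31.3 = 19.526%

19.5%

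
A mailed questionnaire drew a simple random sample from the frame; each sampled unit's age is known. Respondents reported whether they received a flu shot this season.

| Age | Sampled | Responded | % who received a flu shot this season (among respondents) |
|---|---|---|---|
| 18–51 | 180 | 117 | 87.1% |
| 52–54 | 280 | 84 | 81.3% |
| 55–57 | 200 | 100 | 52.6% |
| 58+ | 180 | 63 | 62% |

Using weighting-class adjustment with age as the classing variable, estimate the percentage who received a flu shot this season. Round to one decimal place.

71.6%

Class response rates: 18–51 117/180 = 65%, 52–54 84/280 = 30%, 55–57 100/200 = 50%, 58+ 63/180 = 35%.
With weight = n_sampled/n_responded per class, the weighted class total is n_sampled:
  18–51: 180 × 87.1 = 15678
  52–54: 280 × 81.3 = 22,764
  55–57: 200 × 52.6 = 10,520
  58+: 180 × 62 = 11,160
Adjusted estimate = 60,122 / 840 = 71.5738 → 71.6%.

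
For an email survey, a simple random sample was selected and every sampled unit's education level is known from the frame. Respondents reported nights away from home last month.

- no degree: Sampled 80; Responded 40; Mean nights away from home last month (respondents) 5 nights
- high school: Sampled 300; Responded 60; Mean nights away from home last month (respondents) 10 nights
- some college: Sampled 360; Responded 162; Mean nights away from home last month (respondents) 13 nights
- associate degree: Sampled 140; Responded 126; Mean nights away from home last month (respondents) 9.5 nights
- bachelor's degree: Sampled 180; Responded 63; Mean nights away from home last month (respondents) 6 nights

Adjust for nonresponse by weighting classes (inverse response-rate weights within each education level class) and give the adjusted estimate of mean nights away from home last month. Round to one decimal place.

Class response rates: no degree 40/80 = 50%, high school 60/300 = 20%, some college 162/360 = 45%, associate degree 126/140 = 90%, bachelor's degree 63/180 = 35%.
Weighting each respondent by the inverse class response rate inflates each class back to its sampled size, so the class weight is n_sampled:
  no degree: 80 × 5 = 400
  high school: 300 × 10 = 3000
  some college: 360 × 13 = 4680
  associate degree: 140 × 9.5 = 1330
  bachelor's degree: 180 × 6 = 1080
Adjusted estimate = 10,490 / 1,060 = 9.89623 → 9.9.

9.9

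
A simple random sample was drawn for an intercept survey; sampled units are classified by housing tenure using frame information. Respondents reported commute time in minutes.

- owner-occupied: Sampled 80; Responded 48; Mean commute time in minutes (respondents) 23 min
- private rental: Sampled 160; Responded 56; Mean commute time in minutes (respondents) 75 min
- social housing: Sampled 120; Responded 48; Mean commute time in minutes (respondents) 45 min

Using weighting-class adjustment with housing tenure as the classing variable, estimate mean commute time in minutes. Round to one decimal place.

53.4

Response rates by class: owner-occupied 48/80 = 60%, private rental 56/160 = 35%, social housing 48/120 = 40%.
Weighting each respondent by the inverse class response rate inflates each class back to its sampled size, so the class weight is n_sampled:
  owner-occupied: 80 × 23 = 1840
  private rental: 160 × 75 = 12,000
  social housing: 120 × 45 = 5400
Adjusted estimate = 19,240 / 360 = 53.4444 → 53.4.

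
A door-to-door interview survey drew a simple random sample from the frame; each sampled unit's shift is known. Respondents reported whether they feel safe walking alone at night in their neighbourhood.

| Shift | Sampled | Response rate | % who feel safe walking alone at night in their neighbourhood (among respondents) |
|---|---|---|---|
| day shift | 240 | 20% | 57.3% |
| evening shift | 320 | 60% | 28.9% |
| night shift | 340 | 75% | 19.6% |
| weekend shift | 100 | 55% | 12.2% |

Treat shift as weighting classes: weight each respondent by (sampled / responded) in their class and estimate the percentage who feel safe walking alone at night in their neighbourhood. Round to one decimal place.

Weighting each respondent by the inverse class response rate inflates each class back to its sampled size, so the class weight is n_sampled:
  day shift: 240 × 57.3 = 13,752
  evening shift: 320 × 28.9 = 9248
  night shift: 340 × 19.6 = 6664
  weekend shift: 100 × 12.2 = 1220
Adjusted estimate = 30,884 / 1,000 = 30.884 → 30.9%.

30.9%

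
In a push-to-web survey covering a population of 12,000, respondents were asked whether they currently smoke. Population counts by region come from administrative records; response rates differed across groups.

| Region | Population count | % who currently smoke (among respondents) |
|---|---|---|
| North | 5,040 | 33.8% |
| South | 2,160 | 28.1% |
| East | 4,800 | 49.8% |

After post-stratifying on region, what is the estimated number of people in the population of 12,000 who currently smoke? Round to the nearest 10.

Estimated count per cell = population count × respondent percentage:
  North: 5,040 × 33.8% = 1703.52
  South: 2,160 × 28.1% = 606.96
  East: 4,800 × 49.8% = 2390.4
Estimated total = 4700.88 → 4,700.

4,700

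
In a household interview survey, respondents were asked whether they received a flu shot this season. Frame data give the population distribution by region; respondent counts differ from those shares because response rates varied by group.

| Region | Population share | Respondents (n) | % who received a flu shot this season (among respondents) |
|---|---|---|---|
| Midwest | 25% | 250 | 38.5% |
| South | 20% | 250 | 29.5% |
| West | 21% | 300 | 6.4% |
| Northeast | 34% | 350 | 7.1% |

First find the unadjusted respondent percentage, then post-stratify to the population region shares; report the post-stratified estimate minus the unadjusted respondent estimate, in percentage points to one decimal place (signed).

+0.7 percentage points

Unadjusted (pooled respondent) estimate weights by respondent counts:
  (250/1150)×38.5 + (250/1150)×29.5 + (300/1150)×6.4 + (350/1150)×7.1 = 18.613%
Reweighting by population region shares:
  0.25×38.5 + 0.2×29.5 + 0.21×6.4 + 0.34×7.1 = 19.283%
Difference = 19.283 − 18.613 = 0.67 pp.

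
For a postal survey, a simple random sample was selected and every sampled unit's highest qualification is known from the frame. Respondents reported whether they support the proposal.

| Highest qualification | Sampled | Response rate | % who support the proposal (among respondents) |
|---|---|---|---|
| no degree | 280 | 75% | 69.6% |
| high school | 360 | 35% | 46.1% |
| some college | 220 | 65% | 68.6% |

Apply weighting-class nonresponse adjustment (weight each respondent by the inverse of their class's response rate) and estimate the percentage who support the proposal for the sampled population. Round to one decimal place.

59.5%

Weighting each respondent by the inverse class response rate inflates each class back to its sampled size, so the class weight is n_sampled:
  no degree: 280 × 69.6 = 19,488
  high school: 360 × 46.1 = 16,596
  some college: 220 × 68.6 = 15092
Adjusted estimate = 51,176 / 860 = 59.507 → 59.5%.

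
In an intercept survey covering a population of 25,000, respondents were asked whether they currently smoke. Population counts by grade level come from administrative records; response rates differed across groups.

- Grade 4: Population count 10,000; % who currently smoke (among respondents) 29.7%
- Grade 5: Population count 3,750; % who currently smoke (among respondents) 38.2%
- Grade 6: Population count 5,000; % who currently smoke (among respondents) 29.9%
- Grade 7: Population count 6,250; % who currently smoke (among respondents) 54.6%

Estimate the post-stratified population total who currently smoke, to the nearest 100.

Apply each group's respondent rate to its population count:
  Grade 4: 10,000 × 29.7% = 2970
  Grade 5: 3,750 × 38.2% = 1432.5
  Grade 6: 5,000 × 29.9% = 1495
  Grade 7: 6,250 × 54.6% = 3412.5
Estimated total = 9310 → 9,300.

9,300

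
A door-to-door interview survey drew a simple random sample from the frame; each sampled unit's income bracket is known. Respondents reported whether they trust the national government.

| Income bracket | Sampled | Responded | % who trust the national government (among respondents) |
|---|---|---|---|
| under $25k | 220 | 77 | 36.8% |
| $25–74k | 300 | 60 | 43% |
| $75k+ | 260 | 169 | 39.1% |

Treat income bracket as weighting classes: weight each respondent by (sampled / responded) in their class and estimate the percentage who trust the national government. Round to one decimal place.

40.0%

Class response rates: under $25k 77/220 = 35%, $25–74k 60/300 = 20%, $75k+ 169/260 = 65%.
With weight = n_sampled/n_responded per class, the weighted class total is n_sampled:
  under $25k: 220 × 36.8 = 8096
  $25–74k: 300 × 43 = 12,900
  $75k+: 260 × 39.1 = 10,166
Adjusted estimate = 31,162 / 780 = 39.9513 → 40.0%.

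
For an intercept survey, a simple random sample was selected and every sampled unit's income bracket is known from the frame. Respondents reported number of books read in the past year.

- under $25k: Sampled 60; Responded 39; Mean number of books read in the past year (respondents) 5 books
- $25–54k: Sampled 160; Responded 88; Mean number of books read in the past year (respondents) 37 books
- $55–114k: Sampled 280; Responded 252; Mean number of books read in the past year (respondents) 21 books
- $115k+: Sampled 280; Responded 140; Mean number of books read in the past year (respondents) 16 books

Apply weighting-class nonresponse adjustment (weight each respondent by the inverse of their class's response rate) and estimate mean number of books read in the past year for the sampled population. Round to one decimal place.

Response rates by class: under $25k 39/60 = 65%, $25–54k 88/160 = 55%, $55–114k 252/280 = 90%, $115k+ 140/280 = 50%.
Inverse-response-rate weighting restores each class to its sampled count, so class totals weight by n_sampled:
  under $25k: 60 × 5 = 300
  $25–54k: 160 × 37 = 5920
  $55–114k: 280 × 21 = 5880
  $115k+: 280 × 16 = 4480
Adjusted estimate = 16,580 / 780 = 21.2564 → 21.3.

21.3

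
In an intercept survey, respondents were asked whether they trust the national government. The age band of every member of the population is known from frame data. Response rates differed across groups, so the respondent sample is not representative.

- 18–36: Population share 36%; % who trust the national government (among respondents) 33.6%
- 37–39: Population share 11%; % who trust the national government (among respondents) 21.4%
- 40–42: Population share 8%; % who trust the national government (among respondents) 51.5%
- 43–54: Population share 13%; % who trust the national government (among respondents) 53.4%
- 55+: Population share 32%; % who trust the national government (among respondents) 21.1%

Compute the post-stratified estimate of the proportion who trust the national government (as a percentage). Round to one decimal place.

Weight each group's respondent value by its population share:
  18–36: 0.36 × 33.6 = 12.096
  37–39: 0.11 × 21.4 = 2.354
  40–42: 0.08 × 51.5 = 4.12
  43–54: 0.13 × 53.4 = 6.942
  55+: 0.32 × 21.1 = 6.752
Post-stratified estimate = 32.264 → 32.3%.

32.3%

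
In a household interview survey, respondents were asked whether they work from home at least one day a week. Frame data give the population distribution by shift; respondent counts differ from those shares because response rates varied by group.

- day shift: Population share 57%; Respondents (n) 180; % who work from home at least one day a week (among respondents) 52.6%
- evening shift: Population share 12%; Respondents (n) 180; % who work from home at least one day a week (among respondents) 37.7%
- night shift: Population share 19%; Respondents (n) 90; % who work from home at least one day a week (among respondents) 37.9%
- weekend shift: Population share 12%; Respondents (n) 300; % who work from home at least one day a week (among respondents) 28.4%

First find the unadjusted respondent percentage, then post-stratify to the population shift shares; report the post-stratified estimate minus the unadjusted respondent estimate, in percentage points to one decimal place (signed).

Naive respondent-only estimate (weights = respondent counts):
  (180/750)×52.6 + (180/750)×37.7 + (90/750)×37.9 + (300/750)×28.4 = 37.58%
Post-stratified estimate weights by population shares:
  0.57×52.6 + 0.12×37.7 + 0.19×37.9 + 0.12×28.4 = 45.115%
Difference = 45.115 − 37.58 = 7.535 pp.

+7.5 percentage points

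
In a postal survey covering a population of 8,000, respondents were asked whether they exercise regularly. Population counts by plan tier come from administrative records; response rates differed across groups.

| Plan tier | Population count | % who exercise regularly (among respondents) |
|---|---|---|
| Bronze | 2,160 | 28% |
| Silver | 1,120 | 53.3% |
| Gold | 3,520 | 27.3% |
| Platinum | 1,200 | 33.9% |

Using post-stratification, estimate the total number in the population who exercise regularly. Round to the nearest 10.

2,570

Apply each group's respondent rate to its population count:
  Bronze: 2,160 × 28% = 604.8
  Silver: 1,120 × 53.3% = 596.96
  Gold: 3,520 × 27.3% = 960.96
  Platinum: 1,200 × 33.9% = 406.8
Estimated total = 2569.52 → 2,570.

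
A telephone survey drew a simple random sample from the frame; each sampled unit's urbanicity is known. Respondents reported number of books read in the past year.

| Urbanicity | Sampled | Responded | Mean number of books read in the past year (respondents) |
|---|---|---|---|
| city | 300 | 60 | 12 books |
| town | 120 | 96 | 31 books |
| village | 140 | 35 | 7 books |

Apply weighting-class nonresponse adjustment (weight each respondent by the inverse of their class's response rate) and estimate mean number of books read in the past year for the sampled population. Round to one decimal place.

Response rates by class: city 60/300 = 20%, town 96/120 = 80%, village 35/140 = 25%.
Each respondent's weight = sampled/responded in their class; summing within a class gives n_sampled, so:
  city: 300 × 12 = 3600
  town: 120 × 31 = 3720
  village: 140 × 7 = 980
Adjusted estimate = 8300 / 560 = 14.8214 → 14.8.

14.8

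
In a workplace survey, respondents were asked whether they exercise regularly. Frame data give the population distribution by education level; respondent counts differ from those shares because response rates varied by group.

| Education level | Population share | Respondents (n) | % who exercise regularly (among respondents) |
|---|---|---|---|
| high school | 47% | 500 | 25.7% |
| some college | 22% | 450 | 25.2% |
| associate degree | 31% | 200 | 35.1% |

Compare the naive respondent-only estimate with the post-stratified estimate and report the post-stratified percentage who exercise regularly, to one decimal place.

28.5%

Unadjusted (pooled respondent) estimate weights by respondent counts:
  (500/1150)×25.7 + (450/1150)×25.2 + (200/1150)×35.1 = 27.1391%
Reweighting by population education level shares:
  0.47×25.7 + 0.22×25.2 + 0.31×35.1 = 28.504%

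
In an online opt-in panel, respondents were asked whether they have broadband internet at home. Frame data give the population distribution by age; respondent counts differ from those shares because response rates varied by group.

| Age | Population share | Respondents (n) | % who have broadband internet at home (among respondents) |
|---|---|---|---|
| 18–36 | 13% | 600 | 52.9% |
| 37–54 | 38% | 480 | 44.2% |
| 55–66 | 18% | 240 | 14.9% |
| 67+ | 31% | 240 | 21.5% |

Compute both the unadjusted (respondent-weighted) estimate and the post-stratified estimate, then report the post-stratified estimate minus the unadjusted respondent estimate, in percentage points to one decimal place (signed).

-6.5 percentage points

Naive respondent-only estimate (weights = respondent counts):
  (600/1560)×52.9 + (480/1560)×44.2 + (240/1560)×14.9 + (240/1560)×21.5 = 39.5462%
Reweighting by population age shares:
  0.13×52.9 + 0.38×44.2 + 0.18×14.9 + 0.31×21.5 = 33.02%
Difference = 33.02 − 39.5462 = -6.5262 pp.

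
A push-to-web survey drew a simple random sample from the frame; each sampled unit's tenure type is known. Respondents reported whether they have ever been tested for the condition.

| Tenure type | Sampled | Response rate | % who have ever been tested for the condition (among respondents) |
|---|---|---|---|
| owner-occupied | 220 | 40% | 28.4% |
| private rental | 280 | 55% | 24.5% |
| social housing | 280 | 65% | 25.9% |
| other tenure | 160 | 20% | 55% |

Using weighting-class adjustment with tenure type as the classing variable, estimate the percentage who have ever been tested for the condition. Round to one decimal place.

31.0%

Weighting each respondent by the inverse class response rate inflates each class back to its sampled size, so the class weight is n_sampled:
  owner-occupied: 220 × 28.4 = 6248
  private rental: 280 × 24.5 = 6860
  social housing: 280 × 25.9 = 7252
  other tenure: 160 × 55 = 8800
Adjusted estimate = 29,160 / 940 = 31.0213 → 31.0%.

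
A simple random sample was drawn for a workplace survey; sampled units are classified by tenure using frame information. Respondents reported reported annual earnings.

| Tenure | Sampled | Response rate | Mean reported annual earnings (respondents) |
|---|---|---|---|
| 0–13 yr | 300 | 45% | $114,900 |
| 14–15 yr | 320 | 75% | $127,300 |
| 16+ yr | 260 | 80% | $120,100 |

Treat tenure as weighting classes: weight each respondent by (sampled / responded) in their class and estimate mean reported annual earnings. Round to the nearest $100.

Weighting each respondent by the inverse class response rate inflates each class back to its sampled size, so the class weight is n_sampled:
  0–13 yr: 300 × 114,900 = 34,470,000
  14–15 yr: 320 × 127,300 = 40,736,000
  16+ yr: 260 × 120,100 = 31,226,000
Adjusted estimate = 106,432,000 / 880 = 120945 → $120,900.

$120,900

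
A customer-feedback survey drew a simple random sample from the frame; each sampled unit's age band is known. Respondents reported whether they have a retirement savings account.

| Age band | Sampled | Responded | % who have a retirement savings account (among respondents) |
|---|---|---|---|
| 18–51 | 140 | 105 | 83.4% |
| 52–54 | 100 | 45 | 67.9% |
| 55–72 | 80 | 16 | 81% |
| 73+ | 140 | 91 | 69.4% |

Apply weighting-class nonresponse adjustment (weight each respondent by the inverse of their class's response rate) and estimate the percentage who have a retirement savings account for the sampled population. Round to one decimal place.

Class response rates: 18–51 105/140 = 75%, 52–54 45/100 = 45%, 55–72 16/80 = 20%, 73+ 91/140 = 65%.
With weight = n_sampled/n_responded per class, the weighted class total is n_sampled:
  18–51: 140 × 83.4 = 11,676
  52–54: 100 × 67.9 = 6790
  55–72: 80 × 81 = 6480
  73+: 140 × 69.4 = 9716
Adjusted estimate = 34,662 / 460 = 75.3522 → 75.4%.

75.4%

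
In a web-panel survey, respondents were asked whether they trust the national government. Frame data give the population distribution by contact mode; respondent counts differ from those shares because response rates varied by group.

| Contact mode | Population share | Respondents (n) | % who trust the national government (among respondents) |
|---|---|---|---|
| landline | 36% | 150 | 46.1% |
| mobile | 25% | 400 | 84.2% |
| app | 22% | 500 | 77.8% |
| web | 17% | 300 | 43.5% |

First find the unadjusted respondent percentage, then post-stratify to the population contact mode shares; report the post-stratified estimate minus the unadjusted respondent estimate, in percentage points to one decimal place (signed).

Unadjusted (pooled respondent) estimate weights by respondent counts:
  (150/1350)×46.1 + (400/1350)×84.2 + (500/1350)×77.8 + (300/1350)×43.5 = 68.5519%
Reweighting by population contact mode shares:
  0.36×46.1 + 0.25×84.2 + 0.22×77.8 + 0.17×43.5 = 62.157%
Difference = 62.157 − 68.5519 = -6.3949 pp.

-6.4 percentage points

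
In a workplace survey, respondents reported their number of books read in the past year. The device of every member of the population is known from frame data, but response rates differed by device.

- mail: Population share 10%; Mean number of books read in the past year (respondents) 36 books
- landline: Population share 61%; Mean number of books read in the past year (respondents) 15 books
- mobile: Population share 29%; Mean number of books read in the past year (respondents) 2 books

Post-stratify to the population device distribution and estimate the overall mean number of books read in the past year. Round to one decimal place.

Each cell contributes population-share × respondent value:
  mail: 0.1 × 36 = 3.6
  landline: 0.61 × 15 = 9.15
  mobile: 0.29 × 2 = 0.58
Post-stratified estimate = 13.33 → 13.3.

13.3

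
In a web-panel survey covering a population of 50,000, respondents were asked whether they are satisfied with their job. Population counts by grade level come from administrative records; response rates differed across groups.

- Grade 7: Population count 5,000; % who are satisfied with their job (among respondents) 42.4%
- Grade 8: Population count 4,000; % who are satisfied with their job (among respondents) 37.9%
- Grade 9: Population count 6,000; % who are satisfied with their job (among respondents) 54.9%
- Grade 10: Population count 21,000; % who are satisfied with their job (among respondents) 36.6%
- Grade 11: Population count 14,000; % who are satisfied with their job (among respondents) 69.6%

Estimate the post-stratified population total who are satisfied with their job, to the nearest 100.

24,400

Each cell contributes its population count × the respondent rate:
  Grade 7: 5,000 × 42.4% = 2120
  Grade 8: 4,000 × 37.9% = 1516
  Grade 9: 6,000 × 54.9% = 3294
  Grade 10: 21,000 × 36.6% = 7686
  Grade 11: 14,000 × 69.6% = 9744
Estimated total = 24,360 → 24,400.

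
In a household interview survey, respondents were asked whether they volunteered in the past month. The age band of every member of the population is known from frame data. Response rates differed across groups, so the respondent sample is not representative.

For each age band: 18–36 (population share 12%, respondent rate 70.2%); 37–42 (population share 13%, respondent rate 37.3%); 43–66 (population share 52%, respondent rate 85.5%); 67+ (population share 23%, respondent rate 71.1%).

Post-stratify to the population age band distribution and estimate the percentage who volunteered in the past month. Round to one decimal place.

Weight each group's respondent value by its population share:
  18–36: 0.12 × 70.2 = 8.424
  37–42: 0.13 × 37.3 = 4.849
  43–66: 0.52 × 85.5 = 44.46
  67+: 0.23 × 71.1 = 16.353
Post-stratified estimate = 74.086 → 74.1%.

74.1%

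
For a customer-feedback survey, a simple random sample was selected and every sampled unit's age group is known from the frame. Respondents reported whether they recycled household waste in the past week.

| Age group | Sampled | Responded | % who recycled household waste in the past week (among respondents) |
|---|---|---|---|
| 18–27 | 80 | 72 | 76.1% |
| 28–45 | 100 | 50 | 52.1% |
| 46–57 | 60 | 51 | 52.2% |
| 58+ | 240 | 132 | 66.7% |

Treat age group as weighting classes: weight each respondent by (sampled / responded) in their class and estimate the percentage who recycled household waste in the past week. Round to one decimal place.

Response rates by class: 18–27 72/80 = 90%, 28–45 50/100 = 50%, 46–57 51/60 = 85%, 58+ 132/240 = 55%.
Each respondent's weight = sampled/responded in their class; summing within a class gives n_sampled, so:
  18–27: 80 × 76.1 = 6088
  28–45: 100 × 52.1 = 5210
  46–57: 60 × 52.2 = 3132
  58+: 240 × 66.7 = 16,008
Adjusted estimate = 30,438 / 480 = 63.4125 → 63.4%.

63.4%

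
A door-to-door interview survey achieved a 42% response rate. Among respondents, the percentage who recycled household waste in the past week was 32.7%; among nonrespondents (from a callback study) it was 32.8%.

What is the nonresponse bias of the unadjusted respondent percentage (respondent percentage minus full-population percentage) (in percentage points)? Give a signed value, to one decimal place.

Nonresponse fraction = 1 − 0.42 = 0.58.
Bias = (nonresponse fraction) × (respondent percentage − nonrespondent percentage)
     = 0.58 × (32.7 − 32.8) = 0.58 × -0.1 = -0.058.

-0.1 percentage points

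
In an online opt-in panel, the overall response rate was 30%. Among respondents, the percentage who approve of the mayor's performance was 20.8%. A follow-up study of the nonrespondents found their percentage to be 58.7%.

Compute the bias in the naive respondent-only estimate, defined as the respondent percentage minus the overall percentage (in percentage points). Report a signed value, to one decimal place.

-26.5 percentage points

Nonresponse fraction = 1 − 0.3 = 0.7.
Bias = (nonresponse fraction) × (respondent percentage − nonrespondent percentage)
     = 0.7 × (20.8 − 58.7) = 0.7 × -37.9 = -26.53.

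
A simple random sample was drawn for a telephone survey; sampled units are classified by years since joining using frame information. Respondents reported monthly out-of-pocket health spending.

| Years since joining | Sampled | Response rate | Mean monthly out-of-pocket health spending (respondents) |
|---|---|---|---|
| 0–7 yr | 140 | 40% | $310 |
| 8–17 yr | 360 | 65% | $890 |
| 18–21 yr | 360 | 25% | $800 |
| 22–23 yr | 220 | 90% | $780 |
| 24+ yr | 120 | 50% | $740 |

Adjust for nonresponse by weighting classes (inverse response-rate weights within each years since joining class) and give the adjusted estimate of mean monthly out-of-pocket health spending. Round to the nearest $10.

$760

With weight = n_sampled/n_responded per class, the weighted class total is n_sampled:
  0–7 yr: 140 × 310 = 43,400
  8–17 yr: 360 × 890 = 320,400
  18–21 yr: 360 × 800 = 288,000
  22–23 yr: 220 × 780 = 171,600
  24+ yr: 120 × 740 = 88,800
Adjusted estimate = 912,200 / 1,200 = 760.167 → $760.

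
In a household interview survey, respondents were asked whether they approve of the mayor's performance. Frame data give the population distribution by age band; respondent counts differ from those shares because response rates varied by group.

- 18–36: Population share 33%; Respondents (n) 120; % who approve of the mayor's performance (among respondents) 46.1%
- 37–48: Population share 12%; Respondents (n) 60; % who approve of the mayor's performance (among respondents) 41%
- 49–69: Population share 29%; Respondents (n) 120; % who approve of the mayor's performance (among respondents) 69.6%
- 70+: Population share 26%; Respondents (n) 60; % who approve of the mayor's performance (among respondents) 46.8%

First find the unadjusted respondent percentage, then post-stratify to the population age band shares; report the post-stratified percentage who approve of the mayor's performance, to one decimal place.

Unadjusted (pooled respondent) estimate weights by respondent counts:
  (120/360)×46.1 + (60/360)×41 + (120/360)×69.6 + (60/360)×46.8 = 53.2%
Post-stratified estimate weights by population shares:
  0.33×46.1 + 0.12×41 + 0.29×69.6 + 0.26×46.8 = 52.485%

52.5%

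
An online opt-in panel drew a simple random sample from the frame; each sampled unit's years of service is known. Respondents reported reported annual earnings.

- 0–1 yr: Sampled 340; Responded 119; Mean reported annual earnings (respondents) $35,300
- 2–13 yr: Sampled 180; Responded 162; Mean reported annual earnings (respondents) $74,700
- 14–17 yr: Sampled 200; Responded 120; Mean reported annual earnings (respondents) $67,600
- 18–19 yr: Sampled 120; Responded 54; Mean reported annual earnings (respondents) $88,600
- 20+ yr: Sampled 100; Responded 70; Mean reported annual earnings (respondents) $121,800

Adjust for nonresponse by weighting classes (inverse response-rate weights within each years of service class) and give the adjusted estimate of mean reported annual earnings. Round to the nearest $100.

Class response rates: 0–1 yr 119/340 = 35%, 2–13 yr 162/180 = 90%, 14–17 yr 120/200 = 60%, 18–19 yr 54/120 = 45%, 20+ yr 70/100 = 70%.
Weighting each respondent by the inverse class response rate inflates each class back to its sampled size, so the class weight is n_sampled:
  0–1 yr: 340 × 35,300 = 12,002,000
  2–13 yr: 180 × 74,700 = 13,446,000
  14–17 yr: 200 × 67,600 = 13,520,000
  18–19 yr: 120 × 88,600 = 10,632,000
  20+ yr: 100 × 121,800 = 12,180,000
Adjusted estimate = 61,780,000 / 940 = 65723.4 → $65,700.

$65,700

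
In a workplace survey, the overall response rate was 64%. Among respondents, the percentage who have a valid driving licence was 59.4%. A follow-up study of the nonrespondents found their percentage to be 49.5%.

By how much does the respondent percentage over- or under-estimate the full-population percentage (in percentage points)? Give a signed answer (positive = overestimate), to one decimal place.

+3.6 percentage points

Nonresponse fraction = 1 − 0.64 = 0.36.
Bias = (nonresponse fraction) × (respondent percentage − nonrespondent percentage)
     = 0.36 × (59.4 − 49.5) = 0.36 × 9.9 = 3.564.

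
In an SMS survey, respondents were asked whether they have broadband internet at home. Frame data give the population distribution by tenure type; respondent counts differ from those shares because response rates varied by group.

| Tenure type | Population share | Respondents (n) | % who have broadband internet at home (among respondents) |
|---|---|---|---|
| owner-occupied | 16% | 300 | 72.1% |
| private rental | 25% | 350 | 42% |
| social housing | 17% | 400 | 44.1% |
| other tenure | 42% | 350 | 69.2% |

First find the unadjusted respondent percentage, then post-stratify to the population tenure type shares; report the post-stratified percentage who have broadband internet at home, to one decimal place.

Unadjusted (pooled respondent) estimate weights by respondent counts:
  (300/1400)×72.1 + (350/1400)×42 + (400/1400)×44.1 + (350/1400)×69.2 = 55.85%
Post-stratifying to population shares instead:
  0.16×72.1 + 0.25×42 + 0.17×44.1 + 0.42×69.2 = 58.597%

58.6%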